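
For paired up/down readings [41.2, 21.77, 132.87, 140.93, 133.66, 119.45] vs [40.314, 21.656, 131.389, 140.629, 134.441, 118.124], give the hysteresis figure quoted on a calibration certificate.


|41.2 - 40.314| = 0.8860
|21.77 - 21.656| = 0.1140
|132.87 - 131.389| = 1.4810
|140.93 - 140.629| = 0.3010
|133.66 - 134.441| = 0.7810
|119.45 - 118.124| = 1.3260
hysteresis = max(diffs) = 1.4810

1.4810


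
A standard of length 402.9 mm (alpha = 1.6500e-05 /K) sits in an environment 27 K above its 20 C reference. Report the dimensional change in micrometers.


dL = L * alpha * dT
= 402.9 * 1.6500e-05 * 27
= 0.1794920 mm
dL_um = 0.1794920 * 1000 = 179.4920 um

179.4920


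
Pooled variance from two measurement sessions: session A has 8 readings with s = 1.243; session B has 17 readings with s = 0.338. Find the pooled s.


s_p = sqrt(((n1-1)*s1^2 + (n2-1)*s2^2) / (n1+n2-2))
numerator = (8-1)*1.243^2 + (17-1)*0.338^2 = 10.815343 + 1.827904 = 12.643247
denominator = 8 + 17 - 2 = 23
s_p^2 = 12.643247 / 23 = 0.54970639
s_p = sqrt(0.54970639) = 0.7414

0.7414


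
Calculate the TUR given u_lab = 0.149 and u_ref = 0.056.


TUR = u_lab / u_ref
= 0.149 / 0.056
= 2.6607

2.6607


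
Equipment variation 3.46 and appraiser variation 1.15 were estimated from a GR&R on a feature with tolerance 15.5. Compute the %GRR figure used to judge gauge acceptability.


GRR = sqrt(EV^2 + AV^2) = sqrt(3.46^2 + 1.15^2) = 3.6461075
%GRR = GRR / tol * 100 = 3.6461075 / 15.5 * 100
%GRR = 23.5233

23.5233


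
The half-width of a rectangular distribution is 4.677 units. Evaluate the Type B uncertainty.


u_B = half_width / sqrt(3)
u_B = 4.677 / 1.7320508
u_B = 2.7003

2.7003


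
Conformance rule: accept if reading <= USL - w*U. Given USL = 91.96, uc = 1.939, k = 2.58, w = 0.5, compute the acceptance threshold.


U = k * uc = 2.58 * 1.939 = 5.00262
guard band g = w * U = 0.5 * 5.00262 = 2.50131
AL = USL - g = 91.96 - 2.50131
AL = 89.4587

89.4587


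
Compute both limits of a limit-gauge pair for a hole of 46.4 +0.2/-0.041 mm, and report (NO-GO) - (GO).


GO = nominal - lower_tol (smallest hole = maximum material condition)
GO = 46.4 - 0.041 = 46.359
NO-GO = nominal + upper_tol (largest hole = least material condition)
NO-GO = 46.4 + 0.2 = 46.6
spread = NO-GO - GO = 46.6 - 46.359 = 0.2410

0.2410


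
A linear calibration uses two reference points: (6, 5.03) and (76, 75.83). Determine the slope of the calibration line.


slope = (y2 - y1) / (x2 - x1)
= (75.83 - 5.03) / (76 - 6)
= 70.8000 / 70
= 1.0114

1.0114


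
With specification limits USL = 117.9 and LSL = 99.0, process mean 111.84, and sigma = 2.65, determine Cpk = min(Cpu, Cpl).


Cpu = (USL - mean) / (3*sigma) = (117.9 - 111.84) / (3*2.65) = 0.7623
Cpl = (mean - LSL) / (3*sigma) = (111.84 - 99.0) / (3*2.65) = 1.6151
Cpk = min(Cpu, Cpl) = 0.7623

0.7623


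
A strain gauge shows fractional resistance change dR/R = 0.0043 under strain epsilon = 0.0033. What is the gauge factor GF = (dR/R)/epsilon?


GF = (dR/R) / epsilon
= 0.0043 / 0.0033
= 1.3030

1.3030


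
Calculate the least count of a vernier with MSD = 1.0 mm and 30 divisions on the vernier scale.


LC = MSD / n_div
= 1.0 / 30
= 0.0333

0.0333


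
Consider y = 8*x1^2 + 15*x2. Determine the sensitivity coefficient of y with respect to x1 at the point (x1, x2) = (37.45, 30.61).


y = 8*x1^2 + 15*x2
dy/dx1 = 2*8*x1
Evaluate at x1 = 37.45: c1 = 16 * 37.45
c1 = 599.2000

599.2000


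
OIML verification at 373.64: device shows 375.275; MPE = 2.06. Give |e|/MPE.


e = indication - reference = 375.275 - 373.64 = 1.6350
|e| = 1.6350
ratio = |e| / MPE = 1.6350 / 2.06
ratio = 0.7937

0.7937


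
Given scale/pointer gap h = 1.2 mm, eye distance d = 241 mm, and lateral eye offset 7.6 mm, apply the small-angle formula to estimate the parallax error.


error = h * offset / d
= 1.2 * 7.6 / 241
= 0.0378

0.0378


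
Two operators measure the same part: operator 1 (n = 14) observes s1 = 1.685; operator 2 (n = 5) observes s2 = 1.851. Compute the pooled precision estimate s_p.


s_p = sqrt(((n1-1)*s1^2 + (n2-1)*s2^2) / (n1+n2-2))
numerator = (14-1)*1.685^2 + (5-1)*1.851^2 = 36.909925 + 13.704804 = 50.614729
denominator = 14 + 5 - 2 = 17
s_p^2 = 50.614729 / 17 = 2.977337
s_p = sqrt(2.977337) = 1.7255

1.7255


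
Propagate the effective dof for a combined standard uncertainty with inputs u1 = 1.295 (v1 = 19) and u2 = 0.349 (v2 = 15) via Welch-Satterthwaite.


uc = sqrt(u1^2 + u2^2) = sqrt(1.295^2 + 0.349^2) = 1.3412032
v_eff = uc^4 / (u1^4/v1 + u2^4/v2)
= 1.3412032^4 / (1.295^4/19 + 0.349^4/15)
= 3.2357751 / 0.14901076
v_eff = 21.7150

21.7150


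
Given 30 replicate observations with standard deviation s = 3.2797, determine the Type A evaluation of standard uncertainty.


u_A = s / sqrt(n)
u_A = 3.2797 / sqrt(30)
u_A = 3.2797 / 5.4772256
u_A = 0.5988

0.5988


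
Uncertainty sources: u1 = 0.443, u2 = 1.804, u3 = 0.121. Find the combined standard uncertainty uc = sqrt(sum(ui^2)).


uc = sqrt(0.443^2 + 1.804^2 + 0.121^2)
uc = sqrt(3.465306)
uc = 1.8615

1.8615


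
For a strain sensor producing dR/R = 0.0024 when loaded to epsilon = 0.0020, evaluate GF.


GF = (dR/R) / epsilon
= 0.0024 / 0.0020
= 1.2000

1.2000


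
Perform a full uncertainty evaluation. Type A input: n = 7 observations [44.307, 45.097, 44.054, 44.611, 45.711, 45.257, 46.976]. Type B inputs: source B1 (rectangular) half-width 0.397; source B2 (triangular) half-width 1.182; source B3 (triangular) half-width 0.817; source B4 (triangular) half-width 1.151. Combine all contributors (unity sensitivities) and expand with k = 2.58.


mean = (44.307 + 45.097 + 44.054 + 44.611 + 45.711 + 45.257 + 46.976) / 7 = 45.14471429
s = sqrt(sum((x - mean)^2)/(n-1)) = 0.98872354
u_A = s / sqrt(n) = 0.98872354 / sqrt(7) = 0.37370237
u_B1 = 0.397 / sqrt(3) = 0.22920806
u_B2 = 1.182 / sqrt(6) = 0.48254948
u_B3 = 0.817 / sqrt(6) = 0.33353885
u_B4 = 1.151 / sqrt(6) = 0.46989378
uc = sqrt(0.37370237^2 + 0.22920806^2 + 0.48254948^2 + 0.33353885^2 + 0.46989378^2) = 0.87011041
U = k * uc = 2.58 * 0.87011041
U = 2.2449

2.2449


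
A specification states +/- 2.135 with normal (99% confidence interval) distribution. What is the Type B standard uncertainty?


u_B = half_width / 2.576
u_B = 2.135 / 2.576
u_B = 0.8288

0.8288


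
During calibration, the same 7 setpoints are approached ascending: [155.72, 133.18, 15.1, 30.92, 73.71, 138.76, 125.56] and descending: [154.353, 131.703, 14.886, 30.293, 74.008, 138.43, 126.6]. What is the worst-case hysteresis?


|155.72 - 154.353| = 1.3670
|133.18 - 131.703| = 1.4770
|15.1 - 14.886| = 0.2140
|30.92 - 30.293| = 0.6270
|73.71 - 74.008| = 0.2980
|138.76 - 138.43| = 0.3300
|125.56 - 126.6| = 1.0400
hysteresis = max(diffs) = 1.4770

1.4770


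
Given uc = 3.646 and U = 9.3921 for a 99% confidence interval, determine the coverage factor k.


k = U / uc
k = 9.3921 / 3.646
k = 2.576

2.576


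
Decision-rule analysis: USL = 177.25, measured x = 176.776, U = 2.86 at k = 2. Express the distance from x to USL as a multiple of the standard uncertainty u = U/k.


u = U / k = 2.86 / 2 = 1.43
margin = |USL - x| = |177.25 - 176.776| = 0.474
z = margin / u = 0.474 / 1.43
z = 0.3315

0.3315


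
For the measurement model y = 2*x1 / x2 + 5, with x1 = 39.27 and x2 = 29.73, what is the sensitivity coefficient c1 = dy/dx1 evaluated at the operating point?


y = 2*x1 / x2 + 5
dy/dx1 = 2/x2
Evaluate at x2 = 29.73: c1 = 2 / 29.73
c1 = 0.0673

0.0673


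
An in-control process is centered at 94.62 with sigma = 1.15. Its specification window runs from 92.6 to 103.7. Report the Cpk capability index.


Cpu = (USL - mean) / (3*sigma) = (103.7 - 94.62) / (3*1.15) = 2.6319
Cpl = (mean - LSL) / (3*sigma) = (94.62 - 92.6) / (3*1.15) = 0.5855
Cpk = min(Cpu, Cpl) = 0.5855

0.5855


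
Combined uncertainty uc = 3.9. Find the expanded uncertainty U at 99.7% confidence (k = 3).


U = k * uc
U = 3 * 3.9
U = 11.7000

11.7000


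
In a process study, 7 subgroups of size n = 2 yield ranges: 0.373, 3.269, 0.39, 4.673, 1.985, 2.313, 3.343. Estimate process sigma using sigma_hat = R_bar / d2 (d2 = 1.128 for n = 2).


R_bar = (0.373 + 3.269 + 0.39 + 4.673 + 1.985 + 2.313 + 3.343) / 7
R_bar = 16.346 / 7 = 2.3351429
sigma_hat = R_bar / d2 = 2.3351429 / 1.128 = 2.0702

2.0702


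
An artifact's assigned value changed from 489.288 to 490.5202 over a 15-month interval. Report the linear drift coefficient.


rate = (v2 - v1) / months
= (490.5202 - 489.288) / 15
= 1.2322 / 15
= 0.0821

0.0821


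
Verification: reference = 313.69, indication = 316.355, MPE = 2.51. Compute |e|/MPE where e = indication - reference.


e = indication - reference = 316.355 - 313.69 = 2.6650
|e| = 2.6650
ratio = |e| / MPE = 2.6650 / 2.51
ratio = 1.0618

1.0618


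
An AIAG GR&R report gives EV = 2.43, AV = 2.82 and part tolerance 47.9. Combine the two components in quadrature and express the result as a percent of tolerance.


GRR = sqrt(EV^2 + AV^2) = sqrt(2.43^2 + 2.82^2) = 3.7225395
%GRR = GRR / tol * 100 = 3.7225395 / 47.9 * 100
%GRR = 7.7715

7.7715


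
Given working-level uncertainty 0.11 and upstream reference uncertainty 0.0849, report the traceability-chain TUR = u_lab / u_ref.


TUR = u_lab / u_ref
= 0.11 / 0.0849
= 1.2956

1.2956


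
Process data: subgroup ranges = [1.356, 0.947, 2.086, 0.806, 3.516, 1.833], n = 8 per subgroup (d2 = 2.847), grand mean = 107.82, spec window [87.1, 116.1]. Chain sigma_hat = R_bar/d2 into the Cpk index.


R_bar = (1.356 + 0.947 + 2.086 + 0.806 + 3.516 + 1.833) / 6 = 1.7573333
sigma = R_bar / d2 = 1.7573333 / 2.847 = 0.61725792
Cp = (USL - LSL)/(6*sigma) = (116.1 - 87.1)/(6*0.61725792) = 7.8303
Cpu = (116.1 - 107.82)/(3*0.61725792) = 4.4714
Cpl = (107.82 - 87.1)/(3*0.61725792) = 11.1893
Cpk = min(Cpu, Cpl) = 4.4714

4.4714


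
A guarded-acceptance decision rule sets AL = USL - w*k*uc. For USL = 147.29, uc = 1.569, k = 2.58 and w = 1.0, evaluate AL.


U = k * uc = 2.58 * 1.569 = 4.04802
guard band g = w * U = 1.0 * 4.04802 = 4.04802
AL = USL - g = 147.29 - 4.04802
AL = 143.2420

143.2420


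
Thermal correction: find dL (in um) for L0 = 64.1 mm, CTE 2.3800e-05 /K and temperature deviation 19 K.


dL = L * alpha * dT
= 64.1 * 2.3800e-05 * 19
= 0.0289860 mm
dL_um = 0.0289860 * 1000 = 28.9860 um

28.9860


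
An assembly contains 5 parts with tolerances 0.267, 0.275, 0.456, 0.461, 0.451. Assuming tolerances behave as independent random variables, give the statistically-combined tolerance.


RSS = sqrt(0.267^2 + 0.275^2 + 0.456^2 + 0.461^2 + 0.451^2)
= sqrt(0.770772)
= 0.8779

0.8779


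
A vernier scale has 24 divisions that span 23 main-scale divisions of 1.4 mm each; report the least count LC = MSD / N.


LC = MSD / n_div
= 1.4 / 24
= 0.0583

0.0583


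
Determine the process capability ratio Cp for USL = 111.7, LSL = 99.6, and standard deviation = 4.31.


Cp = (USL - LSL) / (6 * sigma)
= (111.7 - 99.6) / (6 * 4.31)
= 12.1000 / 25.8600
= 0.4679

0.4679


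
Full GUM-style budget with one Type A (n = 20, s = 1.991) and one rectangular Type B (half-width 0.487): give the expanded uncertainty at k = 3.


u_A = s / sqrt(n) = 1.991 / sqrt(20) = 0.44520113
u_B = half_width / sqrt(3) = 0.487 / sqrt(3) = 0.28116958
uc = sqrt(u_A^2 + u_B^2) = sqrt(0.44520113^2 + 0.28116958^2) = 0.5265552
U = k * uc = 3 * 0.5265552
U = 1.5797

1.5797


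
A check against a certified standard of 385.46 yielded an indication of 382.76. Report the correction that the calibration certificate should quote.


Correction = standard - reading
= 385.46 - 382.76
= 2.7000

2.7000


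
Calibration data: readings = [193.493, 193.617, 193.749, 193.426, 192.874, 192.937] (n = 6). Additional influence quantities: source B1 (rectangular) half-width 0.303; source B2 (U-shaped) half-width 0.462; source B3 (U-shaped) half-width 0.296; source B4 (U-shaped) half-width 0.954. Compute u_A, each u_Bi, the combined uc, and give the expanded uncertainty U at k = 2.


mean = (193.493 + 193.617 + 193.749 + 193.426 + 192.874 + 192.937) / 6 = 193.3493333
s = sqrt(sum((x - mean)^2)/(n-1)) = 0.36162338
u_A = s / sqrt(n) = 0.36162338 / sqrt(6) = 0.14763213
u_B1 = 0.303 / sqrt(3) = 0.17493713
u_B2 = 0.462 / sqrt(2) = 0.32668333
u_B3 = 0.296 / sqrt(2) = 0.20930361
u_B4 = 0.954 / sqrt(2) = 0.67457987
uc = sqrt(0.14763213^2 + 0.17493713^2 + 0.32668333^2 + 0.20930361^2 + 0.67457987^2) = 0.81116351
U = k * uc = 2 * 0.81116351
U = 1.6223

1.6223


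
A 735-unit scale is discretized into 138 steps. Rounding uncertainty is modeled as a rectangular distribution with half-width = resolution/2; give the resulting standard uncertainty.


resolution = range / divisions
resolution = 735 / 138 = 5.326087
u_res = resolution / (2*sqrt(3))
u_res = 5.326087 / 3.4641016
u_res = 1.5375

1.5375


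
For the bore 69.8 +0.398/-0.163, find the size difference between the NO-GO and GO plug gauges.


GO = nominal - lower_tol (smallest hole = maximum material condition)
GO = 69.8 - 0.163 = 69.637
NO-GO = nominal + upper_tol (largest hole = least material condition)
NO-GO = 69.8 + 0.398 = 70.198
spread = NO-GO - GO = 70.198 - 69.637 = 0.5610

0.5610


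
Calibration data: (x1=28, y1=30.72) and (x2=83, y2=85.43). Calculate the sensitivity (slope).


slope = (y2 - y1) / (x2 - x1)
= (85.43 - 30.72) / (83 - 28)
= 54.7100 / 55
= 0.9947

0.9947


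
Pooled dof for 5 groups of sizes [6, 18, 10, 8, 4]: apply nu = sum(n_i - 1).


nu = sum_i (n_i - 1)
nu = ((6 - 1) + (18 - 1) + (10 - 1) + (8 - 1) + (4 - 1))
nu = 5 + 17 + 9 + 7 + 3
nu = 41

41


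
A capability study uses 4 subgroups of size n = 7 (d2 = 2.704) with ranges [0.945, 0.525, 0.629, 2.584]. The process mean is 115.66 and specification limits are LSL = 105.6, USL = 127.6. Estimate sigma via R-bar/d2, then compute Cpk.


R_bar = (0.945 + 0.525 + 0.629 + 2.584) / 4 = 1.17075
sigma = R_bar / d2 = 1.17075 / 2.704 = 0.43296967
Cp = (USL - LSL)/(6*sigma) = (127.6 - 105.6)/(6*0.43296967) = 8.4686
Cpu = (127.6 - 115.66)/(3*0.43296967) = 9.1923
Cpl = (115.66 - 105.6)/(3*0.43296967) = 7.7450
Cpk = min(Cpu, Cpl) = 7.7450

7.7450


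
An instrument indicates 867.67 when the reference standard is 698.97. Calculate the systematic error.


Systematic error = measured - true
= 867.67 - 698.97
= 168.7000

168.7000


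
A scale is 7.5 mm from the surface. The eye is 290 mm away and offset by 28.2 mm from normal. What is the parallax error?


error = h * offset / d
= 7.5 * 28.2 / 290
= 0.7293

0.7293


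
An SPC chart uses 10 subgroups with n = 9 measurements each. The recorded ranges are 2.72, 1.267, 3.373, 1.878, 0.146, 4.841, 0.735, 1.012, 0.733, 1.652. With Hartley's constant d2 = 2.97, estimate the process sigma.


R_bar = (2.72 + 1.267 + 3.373 + 1.878 + 0.146 + 4.841 + 0.735 + 1.012 + 0.733 + 1.652) / 10
R_bar = 18.357 / 10 = 1.8357
sigma_hat = R_bar / d2 = 1.8357 / 2.97 = 0.6181

0.6181


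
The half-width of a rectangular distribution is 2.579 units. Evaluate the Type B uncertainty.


u_B = half_width / sqrt(3)
u_B = 2.579 / 1.7320508
u_B = 1.4890

1.4890


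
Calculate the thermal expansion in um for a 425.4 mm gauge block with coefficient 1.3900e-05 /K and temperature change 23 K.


dL = L * alpha * dT
= 425.4 * 1.3900e-05 * 23
= 0.1360004 mm
dL_um = 0.1360004 * 1000 = 136.0004 um

136.0004


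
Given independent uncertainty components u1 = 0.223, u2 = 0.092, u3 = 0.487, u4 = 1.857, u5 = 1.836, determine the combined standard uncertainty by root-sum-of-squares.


uc = sqrt(0.223^2 + 0.092^2 + 0.487^2 + 1.857^2 + 1.836^2)
uc = sqrt(7.114707)
uc = 2.6673

2.6673


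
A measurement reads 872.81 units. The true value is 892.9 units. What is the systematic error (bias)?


Systematic error = measured - true
= 872.81 - 892.9
= -20.0900

-20.0900


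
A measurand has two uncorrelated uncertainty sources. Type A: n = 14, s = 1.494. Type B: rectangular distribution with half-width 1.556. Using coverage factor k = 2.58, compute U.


u_A = s / sqrt(n) = 1.494 / sqrt(14) = 0.3992883
u_B = half_width / sqrt(3) = 1.556 / sqrt(3) = 0.89835702
uc = sqrt(u_A^2 + u_B^2) = sqrt(0.3992883^2 + 0.89835702^2) = 0.98309536
U = k * uc = 2.58 * 0.98309536
U = 2.5364

2.5364


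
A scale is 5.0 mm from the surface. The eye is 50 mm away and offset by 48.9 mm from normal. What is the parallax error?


error = h * offset / d
= 5.0 * 48.9 / 50
= 4.8900

4.8900


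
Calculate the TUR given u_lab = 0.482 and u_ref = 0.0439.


TUR = u_lab / u_ref
= 0.482 / 0.0439
= 10.9795

10.9795


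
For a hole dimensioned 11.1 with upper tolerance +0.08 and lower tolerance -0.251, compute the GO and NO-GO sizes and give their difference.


GO = nominal - lower_tol (smallest hole = maximum material condition)
GO = 11.1 - 0.251 = 10.849
NO-GO = nominal + upper_tol (largest hole = least material condition)
NO-GO = 11.1 + 0.08 = 11.18
spread = NO-GO - GO = 11.18 - 10.849 = 0.3310

0.3310


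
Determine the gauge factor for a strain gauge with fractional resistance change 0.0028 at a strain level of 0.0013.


GF = (dR/R) / epsilon
= 0.0028 / 0.0013
= 2.1538

2.1538


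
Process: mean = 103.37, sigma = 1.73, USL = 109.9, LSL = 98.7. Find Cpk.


Cpu = (USL - mean) / (3*sigma) = (109.9 - 103.37) / (3*1.73) = 1.2582
Cpl = (mean - LSL) / (3*sigma) = (103.37 - 98.7) / (3*1.73) = 0.8998
Cpk = min(Cpu, Cpl) = 0.8998

0.8998


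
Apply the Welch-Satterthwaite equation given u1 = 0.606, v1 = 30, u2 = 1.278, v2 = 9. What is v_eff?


uc = sqrt(u1^2 + u2^2) = sqrt(0.606^2 + 1.278^2) = 1.4143974
v_eff = uc^4 / (u1^4/v1 + u2^4/v2)
= 1.4143974^4 / (0.606^4/30 + 1.278^4/9)
= 4.0020803 / 0.30089726
v_eff = 13.3005

13.3005


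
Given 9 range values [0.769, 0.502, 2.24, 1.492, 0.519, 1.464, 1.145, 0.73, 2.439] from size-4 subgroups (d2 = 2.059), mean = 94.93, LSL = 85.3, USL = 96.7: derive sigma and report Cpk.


R_bar = (0.769 + 0.502 + 2.24 + 1.492 + 0.519 + 1.464 + 1.145 + 0.73 + 2.439) / 9 = 1.2555556
sigma = R_bar / d2 = 1.2555556 / 2.059 = 0.60978902
Cp = (USL - LSL)/(6*sigma) = (96.7 - 85.3)/(6*0.60978902) = 3.1158
Cpu = (96.7 - 94.93)/(3*0.60978902) = 0.9675
Cpl = (94.93 - 85.3)/(3*0.60978902) = 5.2641
Cpk = min(Cpu, Cpl) = 0.9675

0.9675


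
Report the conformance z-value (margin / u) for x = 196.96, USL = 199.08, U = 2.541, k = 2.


u = U / k = 2.541 / 2 = 1.2705
margin = |USL - x| = |199.08 - 196.96| = 2.12
z = margin / u = 2.12 / 1.2705
z = 1.6686

1.6686


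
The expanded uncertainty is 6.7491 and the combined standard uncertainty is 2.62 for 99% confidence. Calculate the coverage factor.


k = U / uc
k = 6.7491 / 2.62
k = 2.576

2.576


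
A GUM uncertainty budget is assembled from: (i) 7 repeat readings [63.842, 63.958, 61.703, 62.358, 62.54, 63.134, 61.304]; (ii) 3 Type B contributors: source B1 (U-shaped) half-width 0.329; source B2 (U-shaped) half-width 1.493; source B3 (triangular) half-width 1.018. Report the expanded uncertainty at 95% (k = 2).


mean = (63.842 + 63.958 + 61.703 + 62.358 + 62.54 + 63.134 + 61.304) / 7 = 62.69128571
s = sqrt(sum((x - mean)^2)/(n-1)) = 1.0132408
u_A = s / sqrt(n) = 1.0132408 / sqrt(7) = 0.38296903
u_B1 = 0.329 / sqrt(2) = 0.23263813
u_B2 = 1.493 / sqrt(2) = 1.0557104
u_B3 = 1.018 / sqrt(6) = 0.41559676
uc = sqrt(0.38296903^2 + 0.23263813^2 + 1.0557104^2 + 0.41559676^2) = 1.2198487
U = k * uc = 2 * 1.2198487
U = 2.4397

2.4397


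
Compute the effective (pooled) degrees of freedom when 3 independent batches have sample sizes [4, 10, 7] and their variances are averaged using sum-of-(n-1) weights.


nu = sum_i (n_i - 1)
nu = ((4 - 1) + (10 - 1) + (7 - 1))
nu = 3 + 9 + 6
nu = 18

18


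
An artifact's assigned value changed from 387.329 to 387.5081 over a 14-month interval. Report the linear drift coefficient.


rate = (v2 - v1) / months
= (387.5081 - 387.329) / 14
= 0.1791 / 14
= 0.0128

0.0128


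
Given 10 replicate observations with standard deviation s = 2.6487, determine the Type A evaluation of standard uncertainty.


u_A = s / sqrt(n)
u_A = 2.6487 / sqrt(10)
u_A = 2.6487 / 3.1622777
u_A = 0.8376

0.8376


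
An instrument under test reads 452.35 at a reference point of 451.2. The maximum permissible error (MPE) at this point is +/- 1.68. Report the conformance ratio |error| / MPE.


e = indication - reference = 452.35 - 451.2 = 1.1500
|e| = 1.1500
ratio = |e| / MPE = 1.1500 / 1.68
ratio = 0.6845

0.6845


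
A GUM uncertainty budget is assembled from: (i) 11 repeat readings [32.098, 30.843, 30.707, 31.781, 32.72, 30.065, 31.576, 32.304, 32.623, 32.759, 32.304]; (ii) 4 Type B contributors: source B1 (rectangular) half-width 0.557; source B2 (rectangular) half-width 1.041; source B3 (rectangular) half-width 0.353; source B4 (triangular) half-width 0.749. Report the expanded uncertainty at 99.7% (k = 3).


mean = (32.098 + 30.843 + 30.707 + 31.781 + 32.72 + 30.065 + 31.576 + 32.304 + 32.623 + 32.759 + 32.304) / 11 = 31.79818182
s = sqrt(sum((x - mean)^2)/(n-1)) = 0.9061716
u_A = s / sqrt(n) = 0.9061716 / sqrt(11) = 0.27322102
u_B1 = 0.557 / sqrt(3) = 0.3215841
u_B2 = 1.041 / sqrt(3) = 0.60102163
u_B3 = 0.353 / sqrt(3) = 0.20380465
u_B4 = 0.749 / sqrt(6) = 0.30577797
uc = sqrt(0.27322102^2 + 0.3215841^2 + 0.60102163^2 + 0.20380465^2 + 0.30577797^2) = 0.82117572
U = k * uc = 3 * 0.82117572
U = 2.4635

2.4635


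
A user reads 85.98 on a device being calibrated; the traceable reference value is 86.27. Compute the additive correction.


Correction = standard - reading
= 86.27 - 85.98
= 0.2900

0.2900


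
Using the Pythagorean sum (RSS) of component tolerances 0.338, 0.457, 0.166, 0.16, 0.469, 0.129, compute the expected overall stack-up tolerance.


RSS = sqrt(0.338^2 + 0.457^2 + 0.166^2 + 0.16^2 + 0.469^2 + 0.129^2)
= sqrt(0.612851)
= 0.7828

0.7828


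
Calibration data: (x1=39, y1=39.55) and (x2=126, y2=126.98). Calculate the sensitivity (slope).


slope = (y2 - y1) / (x2 - x1)
= (126.98 - 39.55) / (126 - 39)
= 87.4300 / 87
= 1.0049

1.0049


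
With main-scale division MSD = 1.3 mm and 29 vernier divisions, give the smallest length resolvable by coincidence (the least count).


LC = MSD / n_div
= 1.3 / 29
= 0.0448

0.0448


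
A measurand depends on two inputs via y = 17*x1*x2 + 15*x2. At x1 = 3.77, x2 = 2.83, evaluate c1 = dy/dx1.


y = 17*x1*x2 + 15*x2
dy/dx1 = 17*x2
Evaluate at x2 = 2.83: c1 = 17 * 2.83
c1 = 48.1100

48.1100


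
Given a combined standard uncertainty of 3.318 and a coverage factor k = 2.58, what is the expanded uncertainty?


U = k * uc
U = 2.58 * 3.318
U = 8.5604

8.5604


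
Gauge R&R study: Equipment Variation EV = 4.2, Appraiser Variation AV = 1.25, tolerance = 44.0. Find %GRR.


GRR = sqrt(EV^2 + AV^2) = sqrt(4.2^2 + 1.25^2) = 4.3820657
%GRR = GRR / tol * 100 = 4.3820657 / 44.0 * 100
%GRR = 9.9592

9.9592


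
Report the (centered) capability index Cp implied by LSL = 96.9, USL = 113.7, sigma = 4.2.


Cp = (USL - LSL) / (6 * sigma)
= (113.7 - 96.9) / (6 * 4.2)
= 16.8000 / 25.2000
= 0.6667

0.6667


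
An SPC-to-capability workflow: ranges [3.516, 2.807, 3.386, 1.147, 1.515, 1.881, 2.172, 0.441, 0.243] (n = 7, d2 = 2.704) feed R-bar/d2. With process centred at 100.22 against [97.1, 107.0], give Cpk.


R_bar = (3.516 + 2.807 + 3.386 + 1.147 + 1.515 + 1.881 + 2.172 + 0.441 + 0.243) / 9 = 1.9008889
sigma = R_bar / d2 = 1.9008889 / 2.704 = 0.70299146
Cp = (USL - LSL)/(6*sigma) = (107.0 - 97.1)/(6*0.70299146) = 2.3471
Cpu = (107.0 - 100.22)/(3*0.70299146) = 3.2148
Cpl = (100.22 - 97.1)/(3*0.70299146) = 1.4794
Cpk = min(Cpu, Cpl) = 1.4794

1.4794


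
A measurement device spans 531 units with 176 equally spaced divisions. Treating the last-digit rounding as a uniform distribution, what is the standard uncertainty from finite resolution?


resolution = range / divisions
resolution = 531 / 176 = 3.0170455
u_res = resolution / (2*sqrt(3))
u_res = 3.0170455 / 3.4641016
u_res = 0.8709

0.8709


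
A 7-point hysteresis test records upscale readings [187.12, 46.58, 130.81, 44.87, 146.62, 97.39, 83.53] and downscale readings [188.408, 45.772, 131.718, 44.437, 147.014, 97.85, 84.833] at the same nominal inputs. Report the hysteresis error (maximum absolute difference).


|187.12 - 188.408| = 1.2880
|46.58 - 45.772| = 0.8080
|130.81 - 131.718| = 0.9080
|44.87 - 44.437| = 0.4330
|146.62 - 147.014| = 0.3940
|97.39 - 97.85| = 0.4600
|83.53 - 84.833| = 1.3030
hysteresis = max(diffs) = 1.3030

1.3030


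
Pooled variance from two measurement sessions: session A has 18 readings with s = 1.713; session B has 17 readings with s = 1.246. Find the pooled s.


s_p = sqrt(((n1-1)*s1^2 + (n2-1)*s2^2) / (n1+n2-2))
numerator = (18-1)*1.713^2 + (17-1)*1.246^2 = 49.884273 + 24.840256 = 74.724529
denominator = 18 + 17 - 2 = 33
s_p^2 = 74.724529 / 33 = 2.2643797
s_p = sqrt(2.2643797) = 1.5048

1.5048


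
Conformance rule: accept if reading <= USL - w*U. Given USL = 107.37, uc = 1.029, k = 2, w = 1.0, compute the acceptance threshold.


U = k * uc = 2 * 1.029 = 2.058
guard band g = w * U = 1.0 * 2.058 = 2.058
AL = USL - g = 107.37 - 2.058
AL = 105.3120

105.3120


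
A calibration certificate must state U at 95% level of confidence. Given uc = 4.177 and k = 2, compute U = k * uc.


U = k * uc
U = 2 * 4.177
U = 8.3540

8.3540


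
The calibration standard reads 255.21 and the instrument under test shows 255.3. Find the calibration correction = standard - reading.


Correction = standard - reading
= 255.21 - 255.3
= -0.0900

-0.0900


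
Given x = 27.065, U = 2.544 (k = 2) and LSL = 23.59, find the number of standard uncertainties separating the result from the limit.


u = U / k = 2.544 / 2 = 1.272
margin = |LSL - x| = |23.59 - 27.065| = 3.475
z = margin / u = 3.475 / 1.272
z = 2.7319

2.7319


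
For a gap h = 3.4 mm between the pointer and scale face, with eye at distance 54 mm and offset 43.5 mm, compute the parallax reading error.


error = h * offset / d
= 3.4 * 43.5 / 54
= 2.7389

2.7389


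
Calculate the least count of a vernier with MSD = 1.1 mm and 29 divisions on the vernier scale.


LC = MSD / n_div
= 1.1 / 29
= 0.0379

0.0379


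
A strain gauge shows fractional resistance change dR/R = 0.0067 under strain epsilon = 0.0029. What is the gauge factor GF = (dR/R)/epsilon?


GF = (dR/R) / epsilon
= 0.0067 / 0.0029
= 2.3103

2.3103


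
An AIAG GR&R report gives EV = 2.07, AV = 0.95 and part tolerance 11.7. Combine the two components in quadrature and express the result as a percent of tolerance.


GRR = sqrt(EV^2 + AV^2) = sqrt(2.07^2 + 0.95^2) = 2.2775864
%GRR = GRR / tol * 100 = 2.2775864 / 11.7 * 100
%GRR = 19.4666

19.4666


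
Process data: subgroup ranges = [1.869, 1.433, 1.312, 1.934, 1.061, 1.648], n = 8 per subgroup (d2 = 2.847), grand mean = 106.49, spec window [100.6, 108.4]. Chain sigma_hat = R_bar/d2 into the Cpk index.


R_bar = (1.869 + 1.433 + 1.312 + 1.934 + 1.061 + 1.648) / 6 = 1.5428333
sigma = R_bar / d2 = 1.5428333 / 2.847 = 0.54191545
Cp = (USL - LSL)/(6*sigma) = (108.4 - 100.6)/(6*0.54191545) = 2.3989
Cpu = (108.4 - 106.49)/(3*0.54191545) = 1.1748
Cpl = (106.49 - 100.6)/(3*0.54191545) = 3.6230
Cpk = min(Cpu, Cpl) = 1.1748

1.1748


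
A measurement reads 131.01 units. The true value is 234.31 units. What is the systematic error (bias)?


Systematic error = measured - true
= 131.01 - 234.31
= -103.3000

-103.3000


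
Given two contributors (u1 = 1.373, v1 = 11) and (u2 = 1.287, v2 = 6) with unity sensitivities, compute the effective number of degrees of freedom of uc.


uc = sqrt(u1^2 + u2^2) = sqrt(1.373^2 + 1.287^2) = 1.8818868
v_eff = uc^4 / (u1^4/v1 + u2^4/v2)
= 1.8818868^4 / (1.373^4/11 + 1.287^4/6)
= 12.542208 / 0.78032438
v_eff = 16.0731

16.0731


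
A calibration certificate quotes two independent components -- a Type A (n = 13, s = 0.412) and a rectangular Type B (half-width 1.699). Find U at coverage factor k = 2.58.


u_A = s / sqrt(n) = 0.412 / sqrt(13) = 0.11426824
u_B = half_width / sqrt(3) = 1.699 / sqrt(3) = 0.98091811
uc = sqrt(u_A^2 + u_B^2) = sqrt(0.11426824^2 + 0.98091811^2) = 0.9875513
U = k * uc = 2.58 * 0.9875513
U = 2.5479

2.5479


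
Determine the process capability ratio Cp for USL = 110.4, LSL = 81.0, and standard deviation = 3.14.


Cp = (USL - LSL) / (6 * sigma)
= (110.4 - 81.0) / (6 * 3.14)
= 29.4000 / 18.8400
= 1.5605

1.5605


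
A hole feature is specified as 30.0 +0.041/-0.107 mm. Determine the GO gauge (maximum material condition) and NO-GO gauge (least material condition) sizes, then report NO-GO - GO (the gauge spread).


GO = nominal - lower_tol (smallest hole = maximum material condition)
GO = 30.0 - 0.107 = 29.893
NO-GO = nominal + upper_tol (largest hole = least material condition)
NO-GO = 30.0 + 0.041 = 30.041
spread = NO-GO - GO = 30.041 - 29.893 = 0.1480

0.1480


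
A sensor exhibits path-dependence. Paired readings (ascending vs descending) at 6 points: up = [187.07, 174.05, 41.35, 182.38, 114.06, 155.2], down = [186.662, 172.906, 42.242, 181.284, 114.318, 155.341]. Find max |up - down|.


|187.07 - 186.662| = 0.4080
|174.05 - 172.906| = 1.1440
|41.35 - 42.242| = 0.8920
|182.38 - 181.284| = 1.0960
|114.06 - 114.318| = 0.2580
|155.2 - 155.341| = 0.1410
hysteresis = max(diffs) = 1.1440

1.1440


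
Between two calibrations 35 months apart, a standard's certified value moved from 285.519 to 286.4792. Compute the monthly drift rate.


rate = (v2 - v1) / months
= (286.4792 - 285.519) / 35
= 0.9602 / 35
= 0.0274

0.0274


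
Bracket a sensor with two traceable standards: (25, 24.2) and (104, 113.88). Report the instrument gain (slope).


slope = (y2 - y1) / (x2 - x1)
= (113.88 - 24.2) / (104 - 25)
= 89.6800 / 79
= 1.1352

1.1352


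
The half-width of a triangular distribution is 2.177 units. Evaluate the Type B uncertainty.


u_B = half_width / sqrt(6)
u_B = 2.177 / 2.4494897
u_B = 0.8888

0.8888


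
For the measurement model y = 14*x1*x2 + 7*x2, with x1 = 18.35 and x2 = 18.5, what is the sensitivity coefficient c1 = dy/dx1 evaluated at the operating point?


y = 14*x1*x2 + 7*x2
dy/dx1 = 14*x2
Evaluate at x2 = 18.5: c1 = 14 * 18.5
c1 = 259.0000

259.0000


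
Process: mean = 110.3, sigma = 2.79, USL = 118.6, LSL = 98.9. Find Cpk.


Cpu = (USL - mean) / (3*sigma) = (118.6 - 110.3) / (3*2.79) = 0.9916
Cpl = (mean - LSL) / (3*sigma) = (110.3 - 98.9) / (3*2.79) = 1.3620
Cpk = min(Cpu, Cpl) = 0.9916

0.9916


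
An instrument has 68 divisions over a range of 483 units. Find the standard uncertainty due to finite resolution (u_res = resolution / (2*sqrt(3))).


resolution = range / divisions
resolution = 483 / 68 = 7.1029412
u_res = resolution / (2*sqrt(3))
u_res = 7.1029412 / 3.4641016
u_res = 2.0504

2.0504


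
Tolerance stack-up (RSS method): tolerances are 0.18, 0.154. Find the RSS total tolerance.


RSS = sqrt(0.18^2 + 0.154^2)
= sqrt(0.056116)
= 0.2369

0.2369


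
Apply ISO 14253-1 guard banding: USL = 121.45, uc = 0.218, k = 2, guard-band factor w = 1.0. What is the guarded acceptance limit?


U = k * uc = 2 * 0.218 = 0.436
guard band g = w * U = 1.0 * 0.436 = 0.436
AL = USL - g = 121.45 - 0.436
AL = 121.0140

121.0140


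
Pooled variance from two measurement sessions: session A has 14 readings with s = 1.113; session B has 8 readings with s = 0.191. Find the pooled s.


s_p = sqrt(((n1-1)*s1^2 + (n2-1)*s2^2) / (n1+n2-2))
numerator = (14-1)*1.113^2 + (8-1)*0.191^2 = 16.103997 + 0.255367 = 16.359364
denominator = 14 + 8 - 2 = 20
s_p^2 = 16.359364 / 20 = 0.8179682
s_p = sqrt(0.8179682) = 0.9044

0.9044


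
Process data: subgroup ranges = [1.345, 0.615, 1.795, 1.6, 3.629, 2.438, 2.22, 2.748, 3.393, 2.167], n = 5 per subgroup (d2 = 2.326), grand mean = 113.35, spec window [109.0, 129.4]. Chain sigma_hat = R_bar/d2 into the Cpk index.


R_bar = (1.345 + 0.615 + 1.795 + 1.6 + 3.629 + 2.438 + 2.22 + 2.748 + 3.393 + 2.167) / 10 = 2.195
sigma = R_bar / d2 = 2.195 / 2.326 = 0.94368014
Cp = (USL - LSL)/(6*sigma) = (129.4 - 109.0)/(6*0.94368014) = 3.6029
Cpu = (129.4 - 113.35)/(3*0.94368014) = 5.6693
Cpl = (113.35 - 109.0)/(3*0.94368014) = 1.5365
Cpk = min(Cpu, Cpl) = 1.5365

1.5365


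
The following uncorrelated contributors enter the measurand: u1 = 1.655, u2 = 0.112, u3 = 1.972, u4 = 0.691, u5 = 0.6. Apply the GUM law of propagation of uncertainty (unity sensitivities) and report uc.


uc = sqrt(1.655^2 + 0.112^2 + 1.972^2 + 0.691^2 + 0.6^2)
uc = sqrt(7.477834)
uc = 2.7346

2.7346


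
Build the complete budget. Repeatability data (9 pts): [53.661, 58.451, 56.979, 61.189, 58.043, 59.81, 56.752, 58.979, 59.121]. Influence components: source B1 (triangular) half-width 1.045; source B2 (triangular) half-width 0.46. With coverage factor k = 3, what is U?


mean = (53.661 + 58.451 + 56.979 + 61.189 + 58.043 + 59.81 + 56.752 + 58.979 + 59.121) / 9 = 58.10944444
s = sqrt(sum((x - mean)^2)/(n-1)) = 2.1559573
u_A = s / sqrt(n) = 2.1559573 / sqrt(9) = 0.71865243
u_B1 = 1.045 / sqrt(6) = 0.42661946
u_B2 = 0.46 / sqrt(6) = 0.18779421
uc = sqrt(0.71865243^2 + 0.42661946^2 + 0.18779421^2) = 0.85658166
U = k * uc = 3 * 0.85658166
U = 2.5697

2.5697


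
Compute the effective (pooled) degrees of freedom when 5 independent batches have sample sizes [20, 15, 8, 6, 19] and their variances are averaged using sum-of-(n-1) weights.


nu = sum_i (n_i - 1)
nu = ((20 - 1) + (15 - 1) + (8 - 1) + (6 - 1) + (19 - 1))
nu = 19 + 14 + 7 + 5 + 18
nu = 63

63


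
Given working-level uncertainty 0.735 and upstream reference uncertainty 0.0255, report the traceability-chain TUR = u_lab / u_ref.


TUR = u_lab / u_ref
= 0.735 / 0.0255
= 28.8235

28.8235


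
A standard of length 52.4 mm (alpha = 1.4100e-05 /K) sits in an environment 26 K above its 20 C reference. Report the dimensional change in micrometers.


dL = L * alpha * dT
= 52.4 * 1.4100e-05 * 26
= 0.0192098 mm
dL_um = 0.0192098 * 1000 = 19.2098 um

19.2098


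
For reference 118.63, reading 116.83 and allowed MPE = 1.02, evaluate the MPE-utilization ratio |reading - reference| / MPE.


e = indication - reference = 116.83 - 118.63 = -1.8000
|e| = 1.8000
ratio = |e| / MPE = 1.8000 / 1.02
ratio = 1.7647

1.7647


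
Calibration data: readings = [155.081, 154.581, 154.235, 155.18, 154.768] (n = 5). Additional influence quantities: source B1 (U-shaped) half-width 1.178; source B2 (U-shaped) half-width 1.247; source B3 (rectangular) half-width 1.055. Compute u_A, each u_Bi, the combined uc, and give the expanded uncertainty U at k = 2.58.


mean = (155.081 + 154.581 + 154.235 + 155.18 + 154.768) / 5 = 154.769
s = sqrt(sum((x - mean)^2)/(n-1)) = 0.38300326
u_A = s / sqrt(n) = 0.38300326 / sqrt(5) = 0.17128426
u_B1 = 1.178 / sqrt(2) = 0.83297179
u_B2 = 1.247 / sqrt(2) = 0.88176216
u_B3 = 1.055 / sqrt(3) = 0.60910453
uc = sqrt(0.17128426^2 + 0.83297179^2 + 0.88176216^2 + 0.60910453^2) = 1.3680984
U = k * uc = 2.58 * 1.3680984
U = 3.5297

3.5297


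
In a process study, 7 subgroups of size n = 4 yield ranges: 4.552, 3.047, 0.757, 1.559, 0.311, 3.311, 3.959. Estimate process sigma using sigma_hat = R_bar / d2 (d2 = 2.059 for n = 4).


R_bar = (4.552 + 3.047 + 0.757 + 1.559 + 0.311 + 3.311 + 3.959) / 7
R_bar = 17.496 / 7 = 2.4994286
sigma_hat = R_bar / d2 = 2.4994286 / 2.059 = 1.2139

1.2139


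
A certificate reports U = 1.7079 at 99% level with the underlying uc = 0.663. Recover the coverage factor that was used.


k = U / uc
k = 1.7079 / 0.663
k = 2.576

2.576


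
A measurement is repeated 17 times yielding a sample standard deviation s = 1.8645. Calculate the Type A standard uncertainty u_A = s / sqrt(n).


u_A = s / sqrt(n)
u_A = 1.8645 / sqrt(17)
u_A = 1.8645 / 4.1231056
u_A = 0.4522

0.4522


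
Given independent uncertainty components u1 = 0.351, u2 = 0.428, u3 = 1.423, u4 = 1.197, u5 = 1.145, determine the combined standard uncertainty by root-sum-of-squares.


uc = sqrt(0.351^2 + 0.428^2 + 1.423^2 + 1.197^2 + 1.145^2)
uc = sqrt(5.075148)
uc = 2.2528

2.2528


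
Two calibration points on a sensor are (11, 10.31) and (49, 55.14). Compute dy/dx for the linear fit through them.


slope = (y2 - y1) / (x2 - x1)
= (55.14 - 10.31) / (49 - 11)
= 44.8300 / 38
= 1.1797

1.1797


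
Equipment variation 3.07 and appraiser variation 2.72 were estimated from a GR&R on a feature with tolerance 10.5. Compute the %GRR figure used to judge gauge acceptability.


GRR = sqrt(EV^2 + AV^2) = sqrt(3.07^2 + 2.72^2) = 4.1016216
%GRR = GRR / tol * 100 = 4.1016216 / 10.5 * 100
%GRR = 39.0631

39.0631


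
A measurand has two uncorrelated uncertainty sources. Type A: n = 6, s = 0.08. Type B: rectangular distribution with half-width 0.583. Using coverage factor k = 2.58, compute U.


u_A = s / sqrt(n) = 0.08 / sqrt(6) = 0.032659863
u_B = half_width / sqrt(3) = 0.583 / sqrt(3) = 0.33659521
uc = sqrt(u_A^2 + u_B^2) = sqrt(0.032659863^2 + 0.33659521^2) = 0.33817599
U = k * uc = 2.58 * 0.33817599
U = 0.8725

0.8725


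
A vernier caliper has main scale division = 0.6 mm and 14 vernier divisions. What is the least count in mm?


LC = MSD / n_div
= 0.6 / 14
= 0.0429

0.0429


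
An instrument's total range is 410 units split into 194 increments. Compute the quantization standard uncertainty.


resolution = range / divisions
resolution = 410 / 194 = 2.1134021
u_res = resolution / (2*sqrt(3))
u_res = 2.1134021 / 3.4641016
u_res = 0.6101

0.6101


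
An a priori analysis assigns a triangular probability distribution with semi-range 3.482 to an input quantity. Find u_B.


u_B = half_width / sqrt(6)
u_B = 3.482 / 2.4494897
u_B = 1.4215

1.4215


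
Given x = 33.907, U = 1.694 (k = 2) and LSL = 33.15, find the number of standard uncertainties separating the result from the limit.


u = U / k = 1.694 / 2 = 0.847
margin = |LSL - x| = |33.15 - 33.907| = 0.757
z = margin / u = 0.757 / 0.847
z = 0.8937

0.8937


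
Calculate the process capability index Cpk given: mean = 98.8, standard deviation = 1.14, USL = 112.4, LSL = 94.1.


Cpu = (USL - mean) / (3*sigma) = (112.4 - 98.8) / (3*1.14) = 3.9766
Cpl = (mean - LSL) / (3*sigma) = (98.8 - 94.1) / (3*1.14) = 1.3743
Cpk = min(Cpu, Cpl) = 1.3743

1.3743


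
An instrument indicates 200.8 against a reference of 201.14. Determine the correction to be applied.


Correction = standard - reading
= 201.14 - 200.8
= 0.3400

0.3400


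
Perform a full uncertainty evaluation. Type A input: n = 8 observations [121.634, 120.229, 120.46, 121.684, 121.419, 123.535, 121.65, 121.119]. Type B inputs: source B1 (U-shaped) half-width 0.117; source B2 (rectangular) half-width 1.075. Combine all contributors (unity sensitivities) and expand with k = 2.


mean = (121.634 + 120.229 + 120.46 + 121.684 + 121.419 + 123.535 + 121.65 + 121.119) / 8 = 121.46625
s = sqrt(sum((x - mean)^2)/(n-1)) = 1.0039342
u_A = s / sqrt(n) = 1.0039342 / sqrt(8) = 0.35494434
u_B1 = 0.117 / sqrt(2) = 0.082731493
u_B2 = 1.075 / sqrt(3) = 0.62065154
uc = sqrt(0.35494434^2 + 0.082731493^2 + 0.62065154^2) = 0.71974879
U = k * uc = 2 * 0.71974879
U = 1.4395

1.4395


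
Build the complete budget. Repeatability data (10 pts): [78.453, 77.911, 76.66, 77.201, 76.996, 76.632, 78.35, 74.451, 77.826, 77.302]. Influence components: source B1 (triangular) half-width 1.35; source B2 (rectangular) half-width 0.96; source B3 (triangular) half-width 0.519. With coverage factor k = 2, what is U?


mean = (78.453 + 77.911 + 76.66 + 77.201 + 76.996 + 76.632 + 78.35 + 74.451 + 77.826 + 77.302) / 10 = 77.1782
s = sqrt(sum((x - mean)^2)/(n-1)) = 1.1551046
u_A = s / sqrt(n) = 1.1551046 / sqrt(10) = 0.36527615
u_B1 = 1.35 / sqrt(6) = 0.55113519
u_B2 = 0.96 / sqrt(3) = 0.55425626
u_B3 = 0.519 / sqrt(6) = 0.21188086
uc = sqrt(0.36527615^2 + 0.55113519^2 + 0.55425626^2 + 0.21188086^2) = 0.88840878
U = k * uc = 2 * 0.88840878
U = 1.7768

1.7768


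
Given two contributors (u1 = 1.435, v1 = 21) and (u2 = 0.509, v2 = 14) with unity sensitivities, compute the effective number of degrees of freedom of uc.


uc = sqrt(u1^2 + u2^2) = sqrt(1.435^2 + 0.509^2) = 1.5225984
v_eff = uc^4 / (u1^4/v1 + u2^4/v2)
= 1.5225984^4 / (1.435^4/21 + 0.509^4/14)
= 5.3745422 / 0.20671867
v_eff = 25.9993

25.9993
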